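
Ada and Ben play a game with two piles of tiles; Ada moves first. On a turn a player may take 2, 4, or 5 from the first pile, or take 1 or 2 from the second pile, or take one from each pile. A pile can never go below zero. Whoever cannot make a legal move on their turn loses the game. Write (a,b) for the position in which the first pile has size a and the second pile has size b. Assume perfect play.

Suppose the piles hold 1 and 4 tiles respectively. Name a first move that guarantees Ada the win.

Move to (1,3).

Use the standard recursion: the mover loses at a terminal position; elsewhere, the mover wins exactly when some move hands the opponent an L position.
No move ever increases a pile, so every position that can arise here has a ≤ 1 and b ≤ 4; it is enough to label the cells with 0 ≤ a ≤ 1 and 0 ≤ b ≤ 4.
Every move lowers a or b (never raises either), so fill the grid row by row in increasing a, and left to right within a row: each cell's successors are then already labelled.
      b=0  b=1  b=2  b=3  b=4
a=0:    L    W    W    L    W
a=1:    L    W    W    L    W
Cells with no legal move (terminal, hence L): (0,0), (1,0).
The remaining L cells, each justified by listing all of its moves:
(0,3): moves to (0,2)(W), (0,1)(W); every one is W ⇒ L
(1,3): moves to (1,2)(W), (1,1)(W), (0,2)(W); every one is W ⇒ L
Every other cell has at least one move into one of the L cells above, so it is W.
From (1,4), the L positions reachable in one move are: (1,3), (0,3). Any move reaching one of these is winning.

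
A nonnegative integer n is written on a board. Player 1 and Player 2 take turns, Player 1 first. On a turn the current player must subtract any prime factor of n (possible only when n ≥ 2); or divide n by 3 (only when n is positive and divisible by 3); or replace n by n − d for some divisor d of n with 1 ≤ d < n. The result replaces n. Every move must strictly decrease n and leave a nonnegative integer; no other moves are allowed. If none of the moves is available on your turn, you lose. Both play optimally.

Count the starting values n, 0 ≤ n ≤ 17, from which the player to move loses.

5

Classify positions by backward induction: terminal positions (no move available) are L. From any other position, the mover wins iff some move reaches an L.
n=0: no move → L
n=1: no move → L
n=2: →0(L), so W
n=3: →0(L), so W
n=4: →2(W), 3(W) — all W, so L
n=5: →0(L), so W
n=6: →4(L), so W
n=7: →0(L), so W
n=8: →4(L), so W
n=9: →3(W), 6(W), 8(W) — all W, so L
n=10: →9(L), so W
n=11: →0(L), so W
n=12: →4(L), so W
n=13: →0(L), so W
n=14: →7(W), 12(W), 13(W) — all W, so L
n=15: →14(L), so W
n=16: →14(L), so W
n=17: →0(L), so W
L entries with 0 ≤ n ≤ 17: n = 0, 1, 4, 9, 14; that makes 5.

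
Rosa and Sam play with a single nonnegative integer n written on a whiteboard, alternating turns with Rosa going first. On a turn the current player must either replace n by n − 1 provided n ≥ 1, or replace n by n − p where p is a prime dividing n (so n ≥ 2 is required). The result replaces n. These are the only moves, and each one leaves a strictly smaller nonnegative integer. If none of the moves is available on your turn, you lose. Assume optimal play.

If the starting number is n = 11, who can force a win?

Rosa wins.

Use the standard recursion: the mover loses at a terminal position; elsewhere, the mover wins exactly when some move hands the opponent an L position.
n=0: no move → L
n=1: →0(L), so W
n=2: →0(L), so W
n=3: →0(L), so W
n=4: →2(W), 3(W) — all W, so L
n=5: →0(L), so W
n=6: →4(L), so W
n=7: →0(L), so W
n=8: →6(W), 7(W) — all W, so L
n=9: →8(L), so W
n=10: →8(L), so W
n=11: →0(L), so W
From 11 Rosa can move to 0, reaching an L position.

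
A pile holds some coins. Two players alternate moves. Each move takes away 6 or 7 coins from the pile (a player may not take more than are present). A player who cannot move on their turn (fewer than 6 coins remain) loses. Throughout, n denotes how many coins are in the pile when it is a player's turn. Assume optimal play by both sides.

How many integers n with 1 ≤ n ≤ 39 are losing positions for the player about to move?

18

Compute win/loss labels from the base case upward. A position with no move is L. Any other position is W if it can reach an L in one move, else L.
n=0: no move → L
n=1: no move → L
n=2: no move → L
n=3: no move → L
n=4: no move → L
n=5: no move → L
n=6: W (go to 0, an L position)
n=7: W (go to 1, an L position)
n=8: W (go to 2, an L position)
n=9: W (go to 3, an L position)
n=10: W (go to 4, an L position)
n=11: W (go to 5, an L position)
n=12: W (go to 5, an L position)
n=13: L (options 7(W), 6(W) are all W)
n=14: L (options 8(W), 7(W) are all W)
n=15: L (options 9(W), 8(W) are all W)
n=16: L (options 10(W), 9(W) are all W)
n=17: L (options 11(W), 10(W) are all W)
n=18: L (options 12(W), 11(W) are all W)
n=19: W (go to 13, an L position)
n=20: W (go to 14, an L position)
n=21: W (go to 15, an L position)
n=22: W (go to 16, an L position)
n=23: W (go to 17, an L position)
n=24: W (go to 18, an L position)
n=25: W (go to 18, an L position)
n=26: L (options 20(W), 19(W) are all W)
n=27: L (options 21(W), 20(W) are all W)
n=28: L (options 22(W), 21(W) are all W)
n=29: L (options 23(W), 22(W) are all W)
n=30: L (options 24(W), 23(W) are all W)
n=31: L (options 25(W), 24(W) are all W)
n=32: W (go to 26, an L position)
n=33: W (go to 27, an L position)
n=34: W (go to 28, an L position)
n=35: W (go to 29, an L position)
n=36: W (go to 30, an L position)
n=37: W (go to 31, an L position)
n=38: W (go to 31, an L position)
n=39: L (options 33(W), 32(W) are all W)
L entries with 1 ≤ n ≤ 39 (n=0 is outside the asked range and is not counted): n = 1, 2, 3, 4, 5, 13, 14, 15, 16, 17, 18, 26, 27, 28, 29, 30, 31, 39; that makes 18.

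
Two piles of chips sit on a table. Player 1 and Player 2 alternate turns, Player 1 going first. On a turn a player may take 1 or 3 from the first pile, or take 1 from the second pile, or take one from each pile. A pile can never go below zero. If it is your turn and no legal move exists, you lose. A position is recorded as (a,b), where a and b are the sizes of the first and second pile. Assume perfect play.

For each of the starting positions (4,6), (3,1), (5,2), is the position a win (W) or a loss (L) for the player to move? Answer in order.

Build the W/L table. Terminal = L. A non-terminal position is W if it has a move to some L; otherwise it is L.
No move ever increases a pile, so every position that can arise here has a ≤ 5 and b ≤ 6; it is enough to label the cells with 0 ≤ a ≤ 5 and 0 ≤ b ≤ 6.
Every move lowers a or b (never raises either), so fill the grid row by row in increasing a, and left to right within a row: each cell's successors are then already labelled.
      b=0  b=1  b=2  b=3  b=4  b=5  b=6
a=0:    L    W    L    W    L    W    L
a=1:    W    W    W    W    W    W    W
a=2:    L    W    L    W    L    W    L
a=3:    W    W    W    W    W    W    W
a=4:    L    W    L    W    L    W    L
a=5:    W    W    W    W    W    W    W
Cells with no legal move (terminal, hence L): (0,0).
The remaining L cells, each justified by listing all of its moves:
(0,2): the only move is to (0,1)(W), a W ⇒ L
(0,4): the only move is to (0,3)(W), a W ⇒ L
(0,6): the only move is to (0,5)(W), a W ⇒ L
(2,0): the only move is to (1,0)(W), a W ⇒ L
(2,2): moves to (1,2)(W), (2,1)(W), (1,1)(W); every one is W ⇒ L
(2,4): moves to (1,4)(W), (2,3)(W), (1,3)(W); every one is W ⇒ L
(2,6): moves to (1,6)(W), (2,5)(W), (1,5)(W); every one is W ⇒ L
(4,0): moves to (3,0)(W), (1,0)(W); every one is W ⇒ L
(4,2): moves to (3,2)(W), (1,2)(W), (4,1)(W), (3,1)(W); every one is W ⇒ L
(4,4): moves to (3,4)(W), (1,4)(W), (4,3)(W), (3,3)(W); every one is W ⇒ L
(4,6): moves to (3,6)(W), (1,6)(W), (4,5)(W), (3,5)(W); every one is W ⇒ L
Every other cell has at least one move into one of the L cells above, so it is W.
(4,6): one of the L cells justified above, so L
(3,1): the move to (2,0) reaches an L cell, so W
(5,2): the move to (4,2) reaches an L cell, so W

(4,6): L, (3,1): W, (5,2): W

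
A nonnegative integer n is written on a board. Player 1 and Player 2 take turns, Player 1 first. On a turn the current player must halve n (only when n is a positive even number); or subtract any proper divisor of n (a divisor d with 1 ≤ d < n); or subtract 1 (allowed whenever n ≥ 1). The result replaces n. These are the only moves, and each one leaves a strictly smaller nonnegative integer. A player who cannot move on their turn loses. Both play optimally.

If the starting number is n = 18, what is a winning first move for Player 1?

Label each position W (a win for the player to move) or L (a loss). A position with no legal move is L; any other position is W exactly when some move reaches an L, and L when every move reaches a W.
n=0: no move → L
n=1: →0(L), so W
n=2: →1(W) only, which is W, so L
n=3: →2(L), so W
n=4: →2(L), so W
n=5: →4(W) only, which is W, so L
n=6: →5(L), so W
n=7: →6(W) only, which is W, so L
n=8: →7(L), so W
n=9: →6(W), 8(W) — all W, so L
n=10: →5(L), so W
n=11: →10(W) only, which is W, so L
n=12: →9(L), so W
n=13: →12(W) only, which is W, so L
n=14: →7(L), so W
n=15: →10(W), 12(W), 14(W) — all W, so L
n=16: →15(L), so W
n=17: →16(W) only, which is W, so L
n=18: →9(L), so W
From 18, the L positions reachable in one move are: 9, 15, 17. Any move reaching one of these is winning.

Move to 9.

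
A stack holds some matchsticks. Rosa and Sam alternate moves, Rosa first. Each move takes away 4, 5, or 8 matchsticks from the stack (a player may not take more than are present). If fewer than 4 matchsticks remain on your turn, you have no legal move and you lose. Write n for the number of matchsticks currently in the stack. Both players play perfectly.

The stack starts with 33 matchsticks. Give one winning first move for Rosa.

Compute win/loss labels from the base case upward. A position with no move is L. Any other position is W if it can reach an L in one move, else L.
n=0: no move → L
n=1: no move → L
n=2: no move → L
n=3: no move → L
n=4: can move to 0, which is L ⇒ W
n=5: can move to 1, which is L ⇒ W
n=6: can move to 2, which is L ⇒ W
n=7: can move to 3, which is L ⇒ W
n=8: can move to 3, which is L ⇒ W
n=9: can move to 1, which is L ⇒ W
n=10: can move to 2, which is L ⇒ W
n=11: can move to 3, which is L ⇒ W
n=12: moves to 8(W), 7(W), 4(W); every one is W ⇒ L
n=13: moves to 9(W), 8(W), 5(W); every one is W ⇒ L
n=14: moves to 10(W), 9(W), 6(W); every one is W ⇒ L
n=15: moves to 11(W), 10(W), 7(W); every one is W ⇒ L
n=16: can move to 12, which is L ⇒ W
n=17: can move to 13, which is L ⇒ W
n=18: can move to 14, which is L ⇒ W
n=19: can move to 15, which is L ⇒ W
n=20: can move to 15, which is L ⇒ W
n=21: can move to 13, which is L ⇒ W
n=22: can move to 14, which is L ⇒ W
n=23: can move to 15, which is L ⇒ W
n=24: moves to 20(W), 19(W), 16(W); every one is W ⇒ L
n=25: moves to 21(W), 20(W), 17(W); every one is W ⇒ L
n=26: moves to 22(W), 21(W), 18(W); every one is W ⇒ L
n=27: moves to 23(W), 22(W), 19(W); every one is W ⇒ L
n=28: can move to 24, which is L ⇒ W
n=29: can move to 25, which is L ⇒ W
n=30: can move to 26, which is L ⇒ W
n=31: can move to 27, which is L ⇒ W
n=32: can move to 27, which is L ⇒ W
n=33: can move to 25, which is L ⇒ W
From 33, the L positions reachable in one move are: 25.

Remove 8, leaving 25.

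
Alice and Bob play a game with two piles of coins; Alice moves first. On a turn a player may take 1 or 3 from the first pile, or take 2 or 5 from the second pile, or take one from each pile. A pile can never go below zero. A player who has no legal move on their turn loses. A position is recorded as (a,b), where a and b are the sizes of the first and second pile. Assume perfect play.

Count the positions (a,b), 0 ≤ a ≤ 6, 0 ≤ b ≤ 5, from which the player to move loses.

13

Label each position W (a win for the player to move) or L (a loss). A position with no legal move is L; any other position is W exactly when some move reaches an L, and L when every move reaches a W.
Every move lowers a or b (never raises either), so fill the grid row by row in increasing a, and left to right within a row: each cell's successors are then already labelled.
      b=0  b=1  b=2  b=3  b=4  b=5
a=0:    L    L    W    W    L    W
a=1:    W    W    W    L    W    W
a=2:    L    L    W    W    W    W
a=3:    W    W    W    L    W    W
a=4:    L    L    W    W    W    W
a=5:    W    W    W    L    L    W
a=6:    L    L    W    W    W    W
Cells with no legal move (terminal, hence L): (0,0), (0,1).
The remaining L cells, each justified by listing all of its moves:
(0,4): the only move is to (0,2)(W), a W ⇒ L
(1,3): moves to (0,3)(W), (1,1)(W), (0,2)(W); every one is W ⇒ L
(2,0): the only move is to (1,0)(W), a W ⇒ L
(2,1): moves to (1,1)(W), (1,0)(W); every one is W ⇒ L
(3,3): moves to (2,3)(W), (0,3)(W), (3,1)(W), (2,2)(W); every one is W ⇒ L
(4,0): moves to (3,0)(W), (1,0)(W); every one is W ⇒ L
(4,1): moves to (3,1)(W), (1,1)(W), (3,0)(W); every one is W ⇒ L
(5,3): moves to (4,3)(W), (2,3)(W), (5,1)(W), (4,2)(W); every one is W ⇒ L
(5,4): moves to (4,4)(W), (2,4)(W), (5,2)(W), (4,3)(W); every one is W ⇒ L
(6,0): moves to (5,0)(W), (3,0)(W); every one is W ⇒ L
(6,1): moves to (5,1)(W), (3,1)(W), (5,0)(W); every one is W ⇒ L
Every other cell has at least one move into one of the L cells above, so it is W.
L cells per row: a=0: 3, a=1: 1, a=2: 2, a=3: 1, a=4: 2, a=5: 2, a=6: 2; total 13.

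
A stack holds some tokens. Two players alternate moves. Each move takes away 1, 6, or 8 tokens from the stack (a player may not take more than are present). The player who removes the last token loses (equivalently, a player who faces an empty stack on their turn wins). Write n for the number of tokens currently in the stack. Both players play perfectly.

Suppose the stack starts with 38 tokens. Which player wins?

Label each position W (a win for the player to move) or L (a loss). A position with no legal move is W; any other position is W exactly when some move reaches an L, and L when every move reaches a W.
n=0: no move; the opponent has just taken the last token and therefore loses → W
n=1: L (sole option 0(W) is W)
n=2: W (go to 1, an L position)
n=3: L (sole option 2(W) is W)
n=4: W (go to 3, an L position)
n=5: L (sole option 4(W) is W)
n=6: W (go to 5, an L position)
n=7: W (go to 1, an L position)
n=8: L (options 7(W), 2(W), 0(W) are all W)
n=9: W (go to 8, an L position)
n=10: L (options 9(W), 4(W), 2(W) are all W)
n=11: W (go to 10, an L position)
n=12: L (options 11(W), 6(W), 4(W) are all W)
n=13: W (go to 12, an L position)
n=14: W (go to 8, an L position)
n=15: L (options 14(W), 9(W), 7(W) are all W)
n=16: W (go to 15, an L position)
n=17: L (options 16(W), 11(W), 9(W) are all W)
n=18: W (go to 17, an L position)
n=19: L (options 18(W), 13(W), 11(W) are all W)
n=20: W (go to 19, an L position)
n=21: W (go to 15, an L position)
n=22: L (options 21(W), 16(W), 14(W) are all W)
n=23: W (go to 22, an L position)
n=24: L (options 23(W), 18(W), 16(W) are all W)
n=25: W (go to 24, an L position)
n=26: L (options 25(W), 20(W), 18(W) are all W)
n=27: W (go to 26, an L position)
n=28: W (go to 22, an L position)
n=29: L (options 28(W), 23(W), 21(W) are all W)
n=30: W (go to 29, an L position)
n=31: L (options 30(W), 25(W), 23(W) are all W)
n=32: W (go to 31, an L position)
n=33: L (options 32(W), 27(W), 25(W) are all W)
n=34: W (go to 33, an L position)
n=35: W (go to 29, an L position)
n=36: L (options 35(W), 30(W), 28(W) are all W)
n=37: W (go to 36, an L position)
n=38: L (options 37(W), 32(W), 30(W) are all W)
The starting position 38 is L: whatever the player to move does, the opponent receives a W position.

The second player wins.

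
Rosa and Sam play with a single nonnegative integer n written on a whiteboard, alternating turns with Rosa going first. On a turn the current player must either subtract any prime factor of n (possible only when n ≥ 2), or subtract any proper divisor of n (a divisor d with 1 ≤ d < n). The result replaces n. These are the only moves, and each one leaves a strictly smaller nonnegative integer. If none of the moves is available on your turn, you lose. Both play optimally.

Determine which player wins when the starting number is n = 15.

Use the standard recursion: the mover loses at a terminal position; elsewhere, the mover wins exactly when some move hands the opponent an L position.
n=0: no move → L
n=1: no move → L
n=2: W (go to 0, an L position)
n=3: W (go to 0, an L position)
n=4: L (options 2(W), 3(W) are all W)
n=5: W (go to 0, an L position)
n=6: W (go to 4, an L position)
n=7: W (go to 0, an L position)
n=8: W (go to 4, an L position)
n=9: L (options 6(W), 8(W) are all W)
n=10: W (go to 9, an L position)
n=11: W (go to 0, an L position)
n=12: W (go to 9, an L position)
n=13: W (go to 0, an L position)
n=14: L (options 7(W), 12(W), 13(W) are all W)
n=15: W (go to 14, an L position)
From 15 Rosa can move to 14, reaching an L position.

Rosa wins.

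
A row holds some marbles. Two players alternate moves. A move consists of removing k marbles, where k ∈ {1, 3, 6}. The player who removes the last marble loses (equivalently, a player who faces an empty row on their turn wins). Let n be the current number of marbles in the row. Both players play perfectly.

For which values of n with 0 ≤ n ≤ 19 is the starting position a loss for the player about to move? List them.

Build the W/L table. Terminal = W. A non-terminal position is W if it has a move to some L; otherwise it is L.
n=0: no move; the opponent has just taken the last marble and therefore loses → W
n=1: the only move is to 0(W), a W ⇒ L
n=2: can move to 1, which is L ⇒ W
n=3: moves to 2(W), 0(W); every one is W ⇒ L
n=4: can move to 3, which is L ⇒ W
n=5: moves to 4(W), 2(W); every one is W ⇒ L
n=6: can move to 5, which is L ⇒ W
n=7: can move to 1, which is L ⇒ W
n=8: can move to 5, which is L ⇒ W
n=9: can move to 3, which is L ⇒ W
n=10: moves to 9(W), 7(W), 4(W); every one is W ⇒ L
n=11: can move to 10, which is L ⇒ W
n=12: moves to 11(W), 9(W), 6(W); every one is W ⇒ L
n=13: can move to 12, which is L ⇒ W
n=14: moves to 13(W), 11(W), 8(W); every one is W ⇒ L
n=15: can move to 14, which is L ⇒ W
n=16: can move to 10, which is L ⇒ W
n=17: can move to 14, which is L ⇒ W
n=18: can move to 12, which is L ⇒ W
n=19: moves to 18(W), 16(W), 13(W); every one is W ⇒ L
The losing starting values of n are exactly the entries labelled L in this table (7 of them).

1, 3, 5, 10, 12, 14, 19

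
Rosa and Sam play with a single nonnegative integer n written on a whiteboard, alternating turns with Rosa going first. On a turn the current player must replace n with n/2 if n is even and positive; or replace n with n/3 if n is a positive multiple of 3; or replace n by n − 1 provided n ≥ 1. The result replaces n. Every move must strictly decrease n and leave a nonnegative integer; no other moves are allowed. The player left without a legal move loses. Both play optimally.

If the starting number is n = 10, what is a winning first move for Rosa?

Use the standard recursion: the mover loses at a terminal position; elsewhere, the mover wins exactly when some move hands the opponent an L position.
n=0: no move → L
n=1: →0(L), so W
n=2: →1(W) only, which is W, so L
n=3: →2(L), so W
n=4: →2(L), so W
n=5: →4(W) only, which is W, so L
n=6: →2(L), so W
n=7: →6(W) only, which is W, so L
n=8: →7(L), so W
n=9: →3(W), 8(W) — all W, so L
n=10: →5(L), so W
From 10, the L positions reachable in one move are: 5, 9. Any move reaching one of these is winning.

Move to 5.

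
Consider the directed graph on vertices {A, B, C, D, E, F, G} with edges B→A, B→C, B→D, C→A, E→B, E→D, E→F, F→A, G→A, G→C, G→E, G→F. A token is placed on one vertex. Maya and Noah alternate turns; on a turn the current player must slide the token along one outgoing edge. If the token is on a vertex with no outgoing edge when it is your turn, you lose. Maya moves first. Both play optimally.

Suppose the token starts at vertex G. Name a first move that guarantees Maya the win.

Move to A.

Classify positions by backward induction: terminal positions (no move available) are L. From any other position, the mover wins iff some move reaches an L.
Every edge goes from a vertex to one that appears earlier in the order A, D, C, F, B, E, G, so processing vertices in that order labels each vertex after all of its successors.
A: no outgoing edge → L
D: no outgoing edge → L
C: reaches L-position A → W
F: reaches L-position A → W
B: reaches L-position D → W
E: reaches L-position D → W
G: reaches L-position A → W
From G, the L positions reachable in one move are: A.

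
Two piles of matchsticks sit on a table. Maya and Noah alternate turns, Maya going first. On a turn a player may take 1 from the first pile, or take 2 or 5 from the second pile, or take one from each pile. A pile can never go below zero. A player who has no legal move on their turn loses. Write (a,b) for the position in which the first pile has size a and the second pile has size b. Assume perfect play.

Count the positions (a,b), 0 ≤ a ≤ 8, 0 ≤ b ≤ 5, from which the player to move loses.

Use the standard recursion: the mover loses at a terminal position; elsewhere, the mover wins exactly when some move hands the opponent an L position.
Every move lowers a or b (never raises either), so fill the grid row by row in increasing a, and left to right within a row: each cell's successors are then already labelled.
      b=0  b=1  b=2  b=3  b=4  b=5
a=0:    L    L    W    W    L    W
a=1:    W    W    W    L    W    W
a=2:    L    L    W    W    W    W
a=3:    W    W    W    L    L    W
a=4:    L    L    W    W    W    W
a=5:    W    W    W    L    L    W
a=6:    L    L    W    W    W    W
a=7:    W    W    W    L    L    W
a=8:    L    L    W    W    W    W
Cells with no legal move (terminal, hence L): (0,0), (0,1).
The remaining L cells, each justified by listing all of its moves:
(0,4): the only move is to (0,2)(W), a W ⇒ L
(1,3): moves to (0,3)(W), (1,1)(W), (0,2)(W); every one is W ⇒ L
(2,0): the only move is to (1,0)(W), a W ⇒ L
(2,1): moves to (1,1)(W), (1,0)(W); every one is W ⇒ L
(3,3): moves to (2,3)(W), (3,1)(W), (2,2)(W); every one is W ⇒ L
(3,4): moves to (2,4)(W), (3,2)(W), (2,3)(W); every one is W ⇒ L
(4,0): the only move is to (3,0)(W), a W ⇒ L
(4,1): moves to (3,1)(W), (3,0)(W); every one is W ⇒ L
(5,3): moves to (4,3)(W), (5,1)(W), (4,2)(W); every one is W ⇒ L
(5,4): moves to (4,4)(W), (5,2)(W), (4,3)(W); every one is W ⇒ L
(6,0): the only move is to (5,0)(W), a W ⇒ L
(6,1): moves to (5,1)(W), (5,0)(W); every one is W ⇒ L
(7,3): moves to (6,3)(W), (7,1)(W), (6,2)(W); every one is W ⇒ L
(7,4): moves to (6,4)(W), (7,2)(W), (6,3)(W); every one is W ⇒ L
(8,0): the only move is to (7,0)(W), a W ⇒ L
(8,1): moves to (7,1)(W), (7,0)(W); every one is W ⇒ L
Every other cell has at least one move into one of the L cells above, so it is W.
L cells per row: a=0: 3, a=1: 1, a=2: 2, a=3: 2, a=4: 2, a=5: 2, a=6: 2, a=7: 2, a=8: 2; total 18.

18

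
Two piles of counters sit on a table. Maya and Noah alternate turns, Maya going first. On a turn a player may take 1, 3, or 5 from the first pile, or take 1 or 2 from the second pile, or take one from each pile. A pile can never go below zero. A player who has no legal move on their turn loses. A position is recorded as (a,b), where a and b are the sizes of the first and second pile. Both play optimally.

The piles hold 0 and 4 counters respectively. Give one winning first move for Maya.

Move to (0,3).

Work bottom-up. With no move the player to move loses. Otherwise the position is W if at least one move leads to an L position for the opponent, and L if every move leads to a W.
No move ever increases a pile, so every position that can arise here has a ≤ 0 and b ≤ 4; it is enough to label the cells with 0 ≤ a ≤ 0 and 0 ≤ b ≤ 4.
Every move lowers a or b (never raises either), so fill the grid row by row in increasing a, and left to right within a row: each cell's successors are then already labelled.
      b=0  b=1  b=2  b=3  b=4
a=0:    L    W    W    L    W
Cells with no legal move (terminal, hence L): (0,0).
The remaining L cells, each justified by listing all of its moves:
(0,3): L (options (0,2)(W), (0,1)(W) are all W)
Every other cell has at least one move into one of the L cells above, so it is W.
From (0,4), the L positions reachable in one move are: (0,3).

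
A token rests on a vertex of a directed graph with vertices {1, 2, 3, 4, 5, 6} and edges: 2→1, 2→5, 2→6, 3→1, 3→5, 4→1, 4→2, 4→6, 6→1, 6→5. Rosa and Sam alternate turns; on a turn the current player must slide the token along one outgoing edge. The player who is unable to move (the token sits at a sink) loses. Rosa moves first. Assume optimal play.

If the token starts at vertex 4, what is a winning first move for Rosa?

Compute win/loss labels from the base case upward. A position with no move is L. Any other position is W if it can reach an L in one move, else L.
Every edge goes from a vertex to one that appears earlier in the order 1, 5, 6, 3, 2, 4, so processing vertices in that order labels each vertex after all of its successors.
1: no outgoing edge → L
5: no outgoing edge → L
6: reaches L-position 5 → W
3: reaches L-position 5 → W
2: reaches L-position 5 → W
4: reaches L-position 1 → W
From 4, the L positions reachable in one move are: 1.

Move to 1.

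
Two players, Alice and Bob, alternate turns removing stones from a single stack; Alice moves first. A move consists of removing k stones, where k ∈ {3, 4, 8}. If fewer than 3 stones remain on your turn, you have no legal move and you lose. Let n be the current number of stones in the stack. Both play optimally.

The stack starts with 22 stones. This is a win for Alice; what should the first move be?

Remove 3, leaving 19.

Label each position W (a win for the player to move) or L (a loss). A position with no legal move is L; any other position is W exactly when some move reaches an L, and L when every move reaches a W.
n=0: no move → L
n=1: no move → L
n=2: no move → L
n=3: reaches L-position 0 → W
n=4: reaches L-position 1 → W
n=5: reaches L-position 2 → W
n=6: reaches L-position 2 → W
n=7: only reaches 4(W), 3(W), all W → L
n=8: reaches L-position 0 → W
n=9: reaches L-position 1 → W
n=10: reaches L-position 7 → W
n=11: reaches L-position 7 → W
n=12: only reaches 9(W), 8(W), 4(W), all W → L
n=13: only reaches 10(W), 9(W), 5(W), all W → L
n=14: only reaches 11(W), 10(W), 6(W), all W → L
n=15: reaches L-position 12 → W
n=16: reaches L-position 13 → W
n=17: reaches L-position 14 → W
n=18: reaches L-position 14 → W
n=19: only reaches 16(W), 15(W), 11(W), all W → L
n=20: reaches L-position 12 → W
n=21: reaches L-position 13 → W
n=22: reaches L-position 19 → W
From 22, the L positions reachable in one move are: 19, 14. Any move reaching one of these is winning.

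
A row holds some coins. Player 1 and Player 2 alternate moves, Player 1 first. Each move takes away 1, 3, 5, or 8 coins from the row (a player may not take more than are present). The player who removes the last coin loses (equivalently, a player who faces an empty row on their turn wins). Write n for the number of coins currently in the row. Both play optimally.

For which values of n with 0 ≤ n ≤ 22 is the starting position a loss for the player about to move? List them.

1, 3, 5, 7, 14, 16, 18, 20

Use the standard recursion: the mover wins at a terminal position; elsewhere, the mover wins exactly when some move hands the opponent an L position.
n=0: no move; the opponent has just taken the last coin and therefore loses → W
n=1: only reaches 0(W), which is W → L
n=2: reaches L-position 1 → W
n=3: only reaches 2(W), 0(W), all W → L
n=4: reaches L-position 3 → W
n=5: only reaches 4(W), 2(W), 0(W), all W → L
n=6: reaches L-position 5 → W
n=7: only reaches 6(W), 4(W), 2(W), all W → L
n=8: reaches L-position 7 → W
n=9: reaches L-position 1 → W
n=10: reaches L-position 7 → W
n=11: reaches L-position 3 → W
n=12: reaches L-position 7 → W
n=13: reaches L-position 5 → W
n=14: only reaches 13(W), 11(W), 9(W), 6(W), all W → L
n=15: reaches L-position 14 → W
n=16: only reaches 15(W), 13(W), 11(W), 8(W), all W → L
n=17: reaches L-position 16 → W
n=18: only reaches 17(W), 15(W), 13(W), 10(W), all W → L
n=19: reaches L-position 18 → W
n=20: only reaches 19(W), 17(W), 15(W), 12(W), all W → L
n=21: reaches L-position 20 → W
n=22: reaches L-position 14 → W
The losing starting values of n are exactly the entries labelled L in this table (8 of them).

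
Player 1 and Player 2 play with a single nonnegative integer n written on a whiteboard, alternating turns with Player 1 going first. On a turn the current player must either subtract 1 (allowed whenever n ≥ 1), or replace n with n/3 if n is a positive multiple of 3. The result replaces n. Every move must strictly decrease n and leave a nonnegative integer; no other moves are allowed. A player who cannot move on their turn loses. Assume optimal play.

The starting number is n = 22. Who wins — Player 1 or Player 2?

Use the standard recursion: the mover loses at a terminal position; elsewhere, the mover wins exactly when some move hands the opponent an L position.
n=0: no move → L
n=1: W (go to 0, an L position)
n=2: L (sole option 1(W) is W)
n=3: W (go to 2, an L position)
n=4: L (sole option 3(W) is W)
n=5: W (go to 4, an L position)
n=6: W (go to 2, an L position)
n=7: L (sole option 6(W) is W)
n=8: W (go to 7, an L position)
n=9: L (options 3(W), 8(W) are all W)
n=10: W (go to 9, an L position)
n=11: L (sole option 10(W) is W)
n=12: W (go to 4, an L position)
n=13: L (sole option 12(W) is W)
n=14: W (go to 13, an L position)
n=15: L (options 5(W), 14(W) are all W)
n=16: W (go to 15, an L position)
n=17: L (sole option 16(W) is W)
n=18: W (go to 17, an L position)
n=19: L (sole option 18(W) is W)
n=20: W (go to 19, an L position)
n=21: W (go to 7, an L position)
n=22: L (sole option 21(W) is W)
Every move from 22 reaches a W position, so the mover loses.

Player 2 wins.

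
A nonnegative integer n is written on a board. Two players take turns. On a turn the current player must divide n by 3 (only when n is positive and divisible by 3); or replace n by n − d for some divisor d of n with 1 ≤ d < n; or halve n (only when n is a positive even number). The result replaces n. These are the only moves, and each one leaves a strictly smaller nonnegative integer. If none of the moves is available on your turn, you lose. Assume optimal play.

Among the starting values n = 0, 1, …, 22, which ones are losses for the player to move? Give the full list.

Use the standard recursion: the mover loses at a terminal position; elsewhere, the mover wins exactly when some move hands the opponent an L position.
n=0: no move → L
n=1: no move → L
n=2: reaches L-position 1 → W
n=3: reaches L-position 1 → W
n=4: only reaches 2(W), 3(W), all W → L
n=5: reaches L-position 4 → W
n=6: reaches L-position 4 → W
n=7: only reaches 6(W), which is W → L
n=8: reaches L-position 4 → W
n=9: only reaches 3(W), 6(W), 8(W), all W → L
n=10: reaches L-position 9 → W
n=11: only reaches 10(W), which is W → L
n=12: reaches L-position 4 → W
n=13: only reaches 12(W), which is W → L
n=14: reaches L-position 7 → W
n=15: only reaches 5(W), 10(W), 12(W), 14(W), all W → L
n=16: reaches L-position 15 → W
n=17: only reaches 16(W), which is W → L
n=18: reaches L-position 9 → W
n=19: only reaches 18(W), which is W → L
n=20: reaches L-position 15 → W
n=21: reaches L-position 7 → W
n=22: reaches L-position 11 → W
The losing starting values of n are exactly the entries labelled L in this table (10 of them).

0, 1, 4, 7, 9, 11, 13, 15, 17, 19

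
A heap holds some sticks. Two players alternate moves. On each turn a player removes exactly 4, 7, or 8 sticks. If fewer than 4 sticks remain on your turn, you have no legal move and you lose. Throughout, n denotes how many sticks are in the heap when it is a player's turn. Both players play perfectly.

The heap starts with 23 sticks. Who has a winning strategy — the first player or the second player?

The first player wins.

Compute win/loss labels from the base case upward. A position with no move is L. Any other position is W if it can reach an L in one move, else L.
n=0: no move → L
n=1: no move → L
n=2: no move → L
n=3: no move → L
n=4: reaches L-position 0 → W
n=5: reaches L-position 1 → W
n=6: reaches L-position 2 → W
n=7: reaches L-position 3 → W
n=8: reaches L-position 1 → W
n=9: reaches L-position 2 → W
n=10: reaches L-position 3 → W
n=11: reaches L-position 3 → W
n=12: only reaches 8(W), 5(W), 4(W), all W → L
n=13: only reaches 9(W), 6(W), 5(W), all W → L
n=14: only reaches 10(W), 7(W), 6(W), all W → L
n=15: only reaches 11(W), 8(W), 7(W), all W → L
n=16: reaches L-position 12 → W
n=17: reaches L-position 13 → W
n=18: reaches L-position 14 → W
n=19: reaches L-position 15 → W
n=20: reaches L-position 13 → W
n=21: reaches L-position 14 → W
n=22: reaches L-position 15 → W
n=23: reaches L-position 15 → W
From 23 the player to move can remove 8, leaving 15, reaching an L position.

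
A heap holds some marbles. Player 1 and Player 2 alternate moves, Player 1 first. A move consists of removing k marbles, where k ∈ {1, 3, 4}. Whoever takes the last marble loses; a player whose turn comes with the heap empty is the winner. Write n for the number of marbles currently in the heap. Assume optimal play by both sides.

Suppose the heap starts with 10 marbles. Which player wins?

Player 2 wins.

Work bottom-up. With no move the player to move wins. Otherwise the position is W if at least one move leads to an L position for the opponent, and L if every move leads to a W.
n=0: no move; the opponent has just taken the last marble and therefore loses → W
n=1: the only move is to 0(W), a W ⇒ L
n=2: can move to 1, which is L ⇒ W
n=3: moves to 2(W), 0(W); every one is W ⇒ L
n=4: can move to 3, which is L ⇒ W
n=5: can move to 1, which is L ⇒ W
n=6: can move to 3, which is L ⇒ W
n=7: can move to 3, which is L ⇒ W
n=8: moves to 7(W), 5(W), 4(W); every one is W ⇒ L
n=9: can move to 8, which is L ⇒ W
n=10: moves to 9(W), 7(W), 6(W); every one is W ⇒ L
Every move from 10 reaches a W position, so the mover loses.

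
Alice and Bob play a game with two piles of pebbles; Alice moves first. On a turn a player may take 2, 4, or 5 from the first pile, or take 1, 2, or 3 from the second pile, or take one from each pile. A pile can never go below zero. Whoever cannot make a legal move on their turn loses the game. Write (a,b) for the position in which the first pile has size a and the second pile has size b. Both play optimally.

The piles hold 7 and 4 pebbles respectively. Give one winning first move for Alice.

Move to (6,3).

Use the standard recursion: the mover loses at a terminal position; elsewhere, the mover wins exactly when some move hands the opponent an L position.
No move ever increases a pile, so every position that can arise here has a ≤ 7 and b ≤ 4; it is enough to label the cells with 0 ≤ a ≤ 7 and 0 ≤ b ≤ 4.
Every move lowers a or b (never raises either), so fill the grid row by row in increasing a, and left to right within a row: each cell's successors are then already labelled.
      b=0  b=1  b=2  b=3  b=4
a=0:    L    W    W    W    L
a=1:    L    W    W    W    L
a=2:    W    W    L    W    W
a=3:    W    L    W    W    W
a=4:    W    L    W    W    W
a=5:    W    W    W    L    W
a=6:    W    W    W    L    W
a=7:    L    W    W    W    W
Cells with no legal move (terminal, hence L): (0,0), (1,0).
The remaining L cells, each justified by listing all of its moves:
(0,4): only reaches (0,3)(W), (0,2)(W), (0,1)(W), all W → L
(1,4): only reaches (1,3)(W), (1,2)(W), (1,1)(W), (0,3)(W), all W → L
(2,2): only reaches (0,2)(W), (2,1)(W), (2,0)(W), (1,1)(W), all W → L
(3,1): only reaches (1,1)(W), (3,0)(W), (2,0)(W), all W → L
(4,1): only reaches (2,1)(W), (0,1)(W), (4,0)(W), (3,0)(W), all W → L
(5,3): only reaches (3,3)(W), (1,3)(W), (0,3)(W), (5,2)(W), (5,1)(W), (5,0)(W), (4,2)(W), all W → L
(6,3): only reaches (4,3)(W), (2,3)(W), (1,3)(W), (6,2)(W), (6,1)(W), (6,0)(W), (5,2)(W), all W → L
(7,0): only reaches (5,0)(W), (3,0)(W), (2,0)(W), all W → L
Every other cell has at least one move into one of the L cells above, so it is W.
From (7,4), the L positions reachable in one move are: (6,3).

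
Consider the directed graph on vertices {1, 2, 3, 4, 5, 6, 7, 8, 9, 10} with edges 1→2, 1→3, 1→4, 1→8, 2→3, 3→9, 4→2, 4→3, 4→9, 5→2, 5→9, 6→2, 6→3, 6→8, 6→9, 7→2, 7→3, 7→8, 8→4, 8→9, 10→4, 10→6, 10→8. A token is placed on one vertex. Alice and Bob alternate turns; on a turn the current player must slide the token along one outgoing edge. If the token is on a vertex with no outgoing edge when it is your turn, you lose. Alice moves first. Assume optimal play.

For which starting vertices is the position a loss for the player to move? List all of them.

2, 9, 10

Positions with no move are L. A position that does have a move is losing for the player to move precisely when every available move leads to a winning position for the opponent. Fill in the labels:
Every edge goes from a vertex to one that appears earlier in the order 9, 3, 2, 4, 8, 7, 6, 5, 1, 10, so processing vertices in that order labels each vertex after all of its successors.
9: no outgoing edge → L
3: can move to 9, which is L ⇒ W
2: the only move is to 3(W), a W ⇒ L
4: can move to 2, which is L ⇒ W
8: can move to 9, which is L ⇒ W
7: can move to 2, which is L ⇒ W
6: can move to 2, which is L ⇒ W
5: can move to 2, which is L ⇒ W
1: can move to 2, which is L ⇒ W
10: moves to 6(W), 8(W), 4(W); every one is W ⇒ L
The losing starting vertices are exactly the entries labelled L in this table (3 of them).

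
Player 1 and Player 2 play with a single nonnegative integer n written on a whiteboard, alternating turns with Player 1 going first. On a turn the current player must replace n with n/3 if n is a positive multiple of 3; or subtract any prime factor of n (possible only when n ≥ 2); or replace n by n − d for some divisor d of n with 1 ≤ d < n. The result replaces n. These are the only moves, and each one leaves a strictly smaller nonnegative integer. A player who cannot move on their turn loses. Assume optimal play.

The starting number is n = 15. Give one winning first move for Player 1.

Move to 14.

Compute win/loss labels from the base case upward. A position with no move is L. Any other position is W if it can reach an L in one move, else L.
n=0: no move → L
n=1: no move → L
n=2: W (go to 0, an L position)
n=3: W (go to 0, an L position)
n=4: L (options 2(W), 3(W) are all W)
n=5: W (go to 0, an L position)
n=6: W (go to 4, an L position)
n=7: W (go to 0, an L position)
n=8: W (go to 4, an L position)
n=9: L (options 3(W), 6(W), 8(W) are all W)
n=10: W (go to 9, an L position)
n=11: W (go to 0, an L position)
n=12: W (go to 4, an L position)
n=13: W (go to 0, an L position)
n=14: L (options 7(W), 12(W), 13(W) are all W)
n=15: W (go to 14, an L position)
From 15, the L positions reachable in one move are: 14.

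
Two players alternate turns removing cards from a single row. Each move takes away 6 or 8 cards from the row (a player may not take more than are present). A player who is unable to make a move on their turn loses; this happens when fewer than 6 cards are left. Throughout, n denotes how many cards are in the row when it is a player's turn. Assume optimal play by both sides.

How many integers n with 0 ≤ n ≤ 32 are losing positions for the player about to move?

Compute win/loss labels from the base case upward. A position with no move is L. Any other position is W if it can reach an L in one move, else L.
n=0: no move → L
n=1: no move → L
n=2: no move → L
n=3: no move → L
n=4: no move → L
n=5: no move → L
n=6: reaches L-position 0 → W
n=7: reaches L-position 1 → W
n=8: reaches L-position 2 → W
n=9: reaches L-position 3 → W
n=10: reaches L-position 4 → W
n=11: reaches L-position 5 → W
n=12: reaches L-position 4 → W
n=13: reaches L-position 5 → W
n=14: only reaches 8(W), 6(W), all W → L
n=15: only reaches 9(W), 7(W), all W → L
n=16: only reaches 10(W), 8(W), all W → L
n=17: only reaches 11(W), 9(W), all W → L
n=18: only reaches 12(W), 10(W), all W → L
n=19: only reaches 13(W), 11(W), all W → L
n=20: reaches L-position 14 → W
n=21: reaches L-position 15 → W
n=22: reaches L-position 16 → W
n=23: reaches L-position 17 → W
n=24: reaches L-position 18 → W
n=25: reaches L-position 19 → W
n=26: reaches L-position 18 → W
n=27: reaches L-position 19 → W
n=28: only reaches 22(W), 20(W), all W → L
n=29: only reaches 23(W), 21(W), all W → L
n=30: only reaches 24(W), 22(W), all W → L
n=31: only reaches 25(W), 23(W), all W → L
n=32: only reaches 26(W), 24(W), all W → L
L entries with 0 ≤ n ≤ 32: n = 0, 1, 2, 3, 4, 5, 14, 15, 16, 17, 18, 19, 28, 29, 30, 31, 32; that makes 17.

17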